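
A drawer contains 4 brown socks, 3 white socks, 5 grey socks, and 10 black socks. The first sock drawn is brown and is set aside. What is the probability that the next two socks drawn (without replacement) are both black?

3/14

After the first draw, 10 of the remaining 21 socks are black.
P = 10/21 × 9/20 = 90/420 = 3/14.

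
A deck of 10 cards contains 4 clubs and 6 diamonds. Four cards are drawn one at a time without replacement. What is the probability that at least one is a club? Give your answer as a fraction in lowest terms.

P(no clubs) = 6/10 × 5/9 × 4/8 × 3/7 = 360/5040 = 1/14.
P(at least one) = 1 − 1/14 = 13/14.

13/14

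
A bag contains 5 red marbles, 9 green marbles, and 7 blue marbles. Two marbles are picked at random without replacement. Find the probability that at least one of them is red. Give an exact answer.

3/7

P(no red) = 16/21 × 15/20 = 240/420 = 4/7.
P(at least one) = 1 − 4/7 = 3/7.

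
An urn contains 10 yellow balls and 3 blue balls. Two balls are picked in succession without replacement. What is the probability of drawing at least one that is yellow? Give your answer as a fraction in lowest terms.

25/26

P(no yellow) = 3/13 × 2/12 = 6/156 = 1/26.
P(at least one) = 1 − 1/26 = 25/26.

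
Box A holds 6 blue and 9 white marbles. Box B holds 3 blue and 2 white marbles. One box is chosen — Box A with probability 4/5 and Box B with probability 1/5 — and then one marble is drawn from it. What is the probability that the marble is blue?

From Box A: P(blue) = 6/15.
From Box B: P(blue) = 3/5.
Total probability = (4/5)(6/15) + (1/5)(3/5) = 11/25.

11/25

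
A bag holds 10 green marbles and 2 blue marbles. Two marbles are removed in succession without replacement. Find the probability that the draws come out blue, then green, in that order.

5/33

Multiply the probability of each draw given the previous ones:
P = 2/12 × 10/11 = 20/132 = 5/33.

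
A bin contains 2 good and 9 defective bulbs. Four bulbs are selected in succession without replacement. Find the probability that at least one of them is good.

P(no good) = 9/11 × 8/10 × 7/9 × 6/8 = 3024/7920 = 21/55.
P(at least one) = 1 − 21/55 = 34/55.

34/55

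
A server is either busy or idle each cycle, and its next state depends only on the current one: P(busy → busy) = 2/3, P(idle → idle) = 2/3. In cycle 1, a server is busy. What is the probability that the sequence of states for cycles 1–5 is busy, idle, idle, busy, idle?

Cycle 1 is given. For each transition, use the conditional probability from the current state:
P(idle | busy) = 1/3; P(idle | idle) = 2/3; P(busy | idle) = 1/3; P(idle | busy) = 1/3.
P = 1/3 × 2/3 × 1/3 × 1/3 = 2/81.

2/81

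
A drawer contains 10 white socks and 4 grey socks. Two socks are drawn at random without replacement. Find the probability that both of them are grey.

P(all grey) = 4/14 × 3/13 = 12/182 = 6/91.

6/91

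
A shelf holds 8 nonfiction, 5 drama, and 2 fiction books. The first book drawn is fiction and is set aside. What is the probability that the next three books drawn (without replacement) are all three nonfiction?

2/13

After the first draw, 8 of the remaining 14 books are nonfiction.
P = 8/14 × 7/13 × 6/12 = 336/2184 = 2/13.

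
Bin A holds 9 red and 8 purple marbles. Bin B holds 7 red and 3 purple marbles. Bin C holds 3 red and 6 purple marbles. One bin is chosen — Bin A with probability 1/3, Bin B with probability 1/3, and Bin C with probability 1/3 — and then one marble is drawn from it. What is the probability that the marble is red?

797/1530

From Bin A: P(red) = 9/17.
From Bin B: P(red) = 7/10.
From Bin C: P(red) = 3/9.
Total probability = (1/3)(9/17) + (1/3)(7/10) + (1/3)(3/9) = 797/1530.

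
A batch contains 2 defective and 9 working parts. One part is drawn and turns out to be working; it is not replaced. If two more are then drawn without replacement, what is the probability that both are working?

28/45

After the first draw, 8 of the remaining 10 parts are working.
P = 8/10 × 7/9 = 56/90 = 28/45.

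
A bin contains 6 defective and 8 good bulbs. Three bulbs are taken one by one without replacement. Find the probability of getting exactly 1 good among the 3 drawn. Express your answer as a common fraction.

30/91

One ordering (good drawn first) has probability 8/14 × 6/13 × 5/12 = 240/2184 = 10/91.
There are C(3,1) = 3 such orderings, each equally likely, so P = 3 × 10/91 = 30/91.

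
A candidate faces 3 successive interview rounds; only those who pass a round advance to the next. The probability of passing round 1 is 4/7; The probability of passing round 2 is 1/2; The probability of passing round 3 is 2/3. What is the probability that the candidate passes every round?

4/21

Multiplying along the chain,
P = 4/7 × 1/2 × 2/3 = 8/42 = 4/21.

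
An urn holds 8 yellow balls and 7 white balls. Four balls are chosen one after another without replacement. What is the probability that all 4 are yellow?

P = 8/15 × 7/14 × 6/13 × 5/12 = 1680/32760 = 2/39.

2/39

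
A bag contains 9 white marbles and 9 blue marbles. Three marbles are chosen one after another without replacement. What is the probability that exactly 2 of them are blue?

One ordering (blue drawn first) has probability 9/18 × 8/17 × 9/16 = 648/4896 = 9/68.
There are C(3,2) = 3 such orderings, each equally likely, so P = 3 × 9/68 = 27/68.

27/68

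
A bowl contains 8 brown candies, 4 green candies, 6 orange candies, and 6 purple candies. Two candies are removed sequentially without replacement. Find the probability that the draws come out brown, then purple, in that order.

2/23

Multiply the probability of each draw given the previous ones:
P = 8/24 × 6/23 = 48/552 = 2/23.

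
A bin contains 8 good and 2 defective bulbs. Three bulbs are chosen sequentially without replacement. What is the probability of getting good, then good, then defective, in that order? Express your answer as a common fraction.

Multiply the probability of each draw given the previous ones:
P = 8/10 × 7/9 × 2/8 = 112/720 = 7/45.

7/45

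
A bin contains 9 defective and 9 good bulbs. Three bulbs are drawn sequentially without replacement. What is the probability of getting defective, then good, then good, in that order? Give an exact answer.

Multiply the probability of each draw given the previous ones:
P = 9/18 × 9/17 × 8/16 = 648/4896 = 9/68.

9/68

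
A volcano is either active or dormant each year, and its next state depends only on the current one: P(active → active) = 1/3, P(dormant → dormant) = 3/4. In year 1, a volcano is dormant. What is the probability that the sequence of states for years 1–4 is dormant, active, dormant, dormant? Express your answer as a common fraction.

1/8

Year 1 is given. For each transition, use the conditional probability from the current state:
P(active | dormant) = 1/4; P(dormant | active) = 2/3; P(dormant | dormant) = 3/4.
P = 1/4 × 2/3 × 3/4 = 6/48 = 1/8.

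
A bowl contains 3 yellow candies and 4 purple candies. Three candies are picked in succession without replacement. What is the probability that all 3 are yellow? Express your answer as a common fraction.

1/35

P(every draw is yellow) = 3/7 × 2/6 × 1/5 = 6/210 = 1/35.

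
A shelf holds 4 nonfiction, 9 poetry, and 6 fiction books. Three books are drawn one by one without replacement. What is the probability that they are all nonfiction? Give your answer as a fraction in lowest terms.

P(every draw is nonfiction) = 4/19 × 3/18 × 2/17 = 24/5814 = 4/969.

4/969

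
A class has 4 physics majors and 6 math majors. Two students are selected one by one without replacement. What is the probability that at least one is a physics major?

2/3

P(no physics majors) = 6/10 × 5/9 = 30/90 = 1/3.
P(at least one) = 1 − 1/3 = 2/3.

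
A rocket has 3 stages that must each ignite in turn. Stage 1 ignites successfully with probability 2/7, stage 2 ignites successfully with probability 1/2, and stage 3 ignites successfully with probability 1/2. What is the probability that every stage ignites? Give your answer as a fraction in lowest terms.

Multiplying along the chain,
P = 2/7 × 1/2 × 1/2 = 2/28 = 1/14.

1/14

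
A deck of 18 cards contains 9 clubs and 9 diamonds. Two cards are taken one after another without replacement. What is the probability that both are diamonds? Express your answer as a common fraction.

4/17

P = 9/18 × 8/17 = 72/306 = 4/17.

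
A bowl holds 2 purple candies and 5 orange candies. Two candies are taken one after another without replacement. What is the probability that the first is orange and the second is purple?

5/21

Multiply the probability of each draw given the previous ones:
P = 5/7 × 2/6 = 10/42 = 5/21.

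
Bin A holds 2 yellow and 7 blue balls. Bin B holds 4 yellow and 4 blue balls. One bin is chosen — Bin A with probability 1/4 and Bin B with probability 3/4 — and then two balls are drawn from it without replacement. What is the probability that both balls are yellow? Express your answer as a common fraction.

169/1008

From Bin A: P(both yellow) = (2/9)(1/8) = 1/36.
From Bin B: P(both yellow) = (4/8)(3/7) = 3/14.
Total probability = (1/4)(1/36) + (3/4)(3/14) = 169/1008.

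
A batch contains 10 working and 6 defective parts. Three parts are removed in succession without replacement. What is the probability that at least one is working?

27/28

P(no working) = 6/16 × 5/15 × 4/14 = 120/3360 = 1/28.
P(at least one) = 1 − 1/28 = 27/28.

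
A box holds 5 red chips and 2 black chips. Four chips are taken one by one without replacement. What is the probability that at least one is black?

P(no black) = 5/7 × 4/6 × 3/5 × 2/4 = 120/840 = 1/7.
P(at least one) = 1 − 1/7 = 6/7.

6/7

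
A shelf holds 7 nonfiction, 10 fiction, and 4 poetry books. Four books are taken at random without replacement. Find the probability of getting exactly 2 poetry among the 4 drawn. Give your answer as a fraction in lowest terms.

One ordering (poetry drawn first) has probability 4/21 × 3/20 × 17/19 × 16/18 = 3264/143640 = 136/5985.
There are C(4,2) = 6 such orderings, each equally likely, so P = 6 × 136/5985 = 272/1995.

272/1995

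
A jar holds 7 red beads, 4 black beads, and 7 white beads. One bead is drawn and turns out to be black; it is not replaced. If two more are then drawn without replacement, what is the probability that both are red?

After the first draw, 7 of the remaining 17 beads are red.
P = 7/17 × 6/16 = 42/272 = 21/136.

21/136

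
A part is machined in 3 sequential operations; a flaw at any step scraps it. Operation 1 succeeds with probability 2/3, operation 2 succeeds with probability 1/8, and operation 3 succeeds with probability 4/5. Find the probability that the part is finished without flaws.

1/15

Each stage is reached only if all earlier stages succeed, so
P = 2/3 × 1/8 × 4/5 = 8/120 = 1/15.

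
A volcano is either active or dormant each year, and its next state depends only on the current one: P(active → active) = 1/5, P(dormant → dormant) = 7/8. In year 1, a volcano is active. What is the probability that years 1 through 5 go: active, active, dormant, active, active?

1/250

Year 1 is given. For each transition, use the conditional probability from the current state:
P(active | active) = 1/5; P(dormant | active) = 4/5; P(active | dormant) = 1/8; P(active | active) = 1/5.
P = 1/5 × 4/5 × 1/8 × 1/5 = 4/1000 = 1/250.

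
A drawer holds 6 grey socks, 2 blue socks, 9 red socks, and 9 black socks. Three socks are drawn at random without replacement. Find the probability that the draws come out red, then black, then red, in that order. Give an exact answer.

27/650

Chain rule:
P = 9/26 × 9/25 × 8/24 = 648/15600 = 27/650.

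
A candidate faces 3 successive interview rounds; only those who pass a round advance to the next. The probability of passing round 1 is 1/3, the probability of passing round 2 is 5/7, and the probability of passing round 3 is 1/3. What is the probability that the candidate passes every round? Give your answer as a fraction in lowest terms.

The events are sequential, so multiply the conditional probabilities:
P = 1/3 × 5/7 × 1/3 = 5/63.

5/63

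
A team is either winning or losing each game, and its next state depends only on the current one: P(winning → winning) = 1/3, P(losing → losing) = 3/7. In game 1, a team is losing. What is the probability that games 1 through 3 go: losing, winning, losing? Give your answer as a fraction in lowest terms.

Game 1 is given. For each transition, use the conditional probability from the current state:
P(winning | losing) = 4/7; P(losing | winning) = 2/3.
P = 4/7 × 2/3 = 8/21.

8/21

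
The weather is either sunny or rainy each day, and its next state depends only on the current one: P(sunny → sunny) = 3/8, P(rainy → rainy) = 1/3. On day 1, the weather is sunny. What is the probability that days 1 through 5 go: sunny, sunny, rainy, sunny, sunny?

Day 1 is given. For each transition, use the conditional probability from the current state:
P(sunny | sunny) = 3/8; P(rainy | sunny) = 5/8; P(sunny | rainy) = 2/3; P(sunny | sunny) = 3/8.
P = 3/8 × 5/8 × 2/3 × 3/8 = 90/1536 = 15/256.

15/256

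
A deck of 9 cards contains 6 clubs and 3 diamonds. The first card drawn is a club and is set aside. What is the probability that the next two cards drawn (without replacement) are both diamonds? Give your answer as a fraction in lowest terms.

With the first card removed, 3 diamonds remain out of 8.
P = 3/8 × 2/7 = 6/56 = 3/28.

3/28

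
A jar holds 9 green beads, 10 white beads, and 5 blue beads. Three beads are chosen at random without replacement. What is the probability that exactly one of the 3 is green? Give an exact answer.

945/2024

One ordering (green drawn first) has probability 9/24 × 15/23 × 14/22 = 1890/12144 = 315/2024.
There are C(3,1) = 3 such orderings, each equally likely, so P = 3 × 315/2024 = 945/2024.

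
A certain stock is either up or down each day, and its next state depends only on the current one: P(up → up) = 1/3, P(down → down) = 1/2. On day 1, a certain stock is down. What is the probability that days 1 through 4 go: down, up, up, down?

1/9

Day 1 is given. For each transition, use the conditional probability from the current state:
P(up | down) = 1/2; P(up | up) = 1/3; P(down | up) = 2/3.
P = 1/2 × 1/3 × 2/3 = 2/18 = 1/9.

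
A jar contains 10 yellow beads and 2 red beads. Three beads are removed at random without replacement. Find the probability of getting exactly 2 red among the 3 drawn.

One ordering (red drawn first) has probability 2/12 × 1/11 × 10/10 = 20/1320 = 1/66.
There are C(3,2) = 3 such orderings, each equally likely, so P = 3 × 1/66 = 1/22.

1/22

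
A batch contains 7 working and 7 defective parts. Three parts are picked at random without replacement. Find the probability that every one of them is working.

P = 7/14 × 6/13 × 5/12 = 210/2184 = 5/52.

5/52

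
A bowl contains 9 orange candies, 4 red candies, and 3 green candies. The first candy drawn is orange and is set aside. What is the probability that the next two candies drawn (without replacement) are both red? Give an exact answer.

2/35

With the first candy removed, 4 red remain out of 15.
P = 4/15 × 3/14 = 12/210 = 2/35.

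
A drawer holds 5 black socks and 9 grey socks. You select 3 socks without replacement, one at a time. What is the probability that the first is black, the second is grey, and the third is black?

15/182

Multiply the probability of each draw given the previous ones:
P = 5/14 × 9/13 × 4/12 = 180/2184 = 15/182.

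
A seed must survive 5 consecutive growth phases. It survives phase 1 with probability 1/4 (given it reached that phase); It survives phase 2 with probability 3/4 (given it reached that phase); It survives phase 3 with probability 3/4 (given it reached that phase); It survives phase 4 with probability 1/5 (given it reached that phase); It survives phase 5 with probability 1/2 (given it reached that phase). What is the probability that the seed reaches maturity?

9/640

Multiplying along the chain,
P = 1/4 × 3/4 × 3/4 × 1/5 × 1/2 = 9/640.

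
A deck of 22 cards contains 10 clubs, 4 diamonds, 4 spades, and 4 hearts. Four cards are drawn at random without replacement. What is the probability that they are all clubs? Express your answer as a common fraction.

P(all clubs) = 10/22 × 9/21 × 8/20 × 7/19 = 5040/175560 = 6/209.

6/209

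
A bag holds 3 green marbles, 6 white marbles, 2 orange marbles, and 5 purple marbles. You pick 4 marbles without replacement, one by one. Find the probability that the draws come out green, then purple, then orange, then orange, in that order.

1/1456

Chain rule:
P = 3/16 × 5/15 × 2/14 × 1/13 = 30/43680 = 1/1456.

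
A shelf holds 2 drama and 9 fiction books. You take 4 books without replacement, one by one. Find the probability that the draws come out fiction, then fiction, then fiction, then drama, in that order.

Chain rule:
P = 9/11 × 8/10 × 7/9 × 2/8 = 1008/7920 = 7/55.

7/55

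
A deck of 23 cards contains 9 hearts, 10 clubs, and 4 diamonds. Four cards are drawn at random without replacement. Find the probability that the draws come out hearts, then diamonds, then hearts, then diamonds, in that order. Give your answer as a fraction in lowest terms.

Chain rule:
P = 9/23 × 4/22 × 8/21 × 3/20 = 864/212520 = 36/8855.

36/8855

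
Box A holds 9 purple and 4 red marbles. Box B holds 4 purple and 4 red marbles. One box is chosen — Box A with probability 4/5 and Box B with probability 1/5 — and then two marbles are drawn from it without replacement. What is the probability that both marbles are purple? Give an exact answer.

75/182

From Box A: P(both purple) = (9/13)(8/12) = 6/13.
From Box B: P(both purple) = (4/8)(3/7) = 3/14.
Total probability = (4/5)(6/13) + (1/5)(3/14) = 75/182.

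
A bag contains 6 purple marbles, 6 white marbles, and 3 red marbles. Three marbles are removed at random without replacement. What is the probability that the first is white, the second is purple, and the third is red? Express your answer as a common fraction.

18/455

Multiply the probability of each draw given the previous ones:
P = 6/15 × 6/14 × 3/13 = 108/2730 = 18/455.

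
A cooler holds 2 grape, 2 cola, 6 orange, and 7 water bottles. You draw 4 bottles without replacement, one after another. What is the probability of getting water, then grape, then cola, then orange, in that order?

Chain rule:
P = 7/17 × 2/16 × 2/15 × 6/14 = 168/57120 = 1/340.

1/340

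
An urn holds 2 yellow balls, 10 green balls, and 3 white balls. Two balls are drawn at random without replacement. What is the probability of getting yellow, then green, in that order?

2/21

Each draw changes the counts, so multiply the conditional probabilities along the sequence:
P = 2/15 × 10/14 = 20/210 = 2/21.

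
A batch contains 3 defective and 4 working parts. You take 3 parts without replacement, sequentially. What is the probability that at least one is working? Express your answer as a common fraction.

P(no working) = 3/7 × 2/6 × 1/5 = 6/210 = 1/35.
P(at least one) = 1 − 1/35 = 34/35.

34/35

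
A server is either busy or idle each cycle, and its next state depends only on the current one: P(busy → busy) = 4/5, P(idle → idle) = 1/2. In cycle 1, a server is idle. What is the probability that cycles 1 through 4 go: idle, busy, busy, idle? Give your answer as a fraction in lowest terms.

Cycle 1 is given. For each transition, use the conditional probability from the current state:
P(busy | idle) = 1/2; P(busy | busy) = 4/5; P(idle | busy) = 1/5.
P = 1/2 × 4/5 × 1/5 = 4/50 = 2/25.

2/25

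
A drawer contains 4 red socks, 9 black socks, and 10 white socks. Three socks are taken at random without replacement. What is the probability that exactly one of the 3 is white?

780/1771

One ordering (white drawn first) has probability 10/23 × 13/22 × 12/21 = 1560/10626 = 260/1771.
There are C(3,1) = 3 such orderings, each equally likely, so P = 3 × 260/1771 = 780/1771.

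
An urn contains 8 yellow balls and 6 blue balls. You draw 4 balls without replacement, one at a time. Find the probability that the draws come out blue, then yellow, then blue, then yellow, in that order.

10/143

Multiply the probability of each draw given the previous ones:
P = 6/14 × 8/13 × 5/12 × 7/11 = 1680/24024 = 10/143.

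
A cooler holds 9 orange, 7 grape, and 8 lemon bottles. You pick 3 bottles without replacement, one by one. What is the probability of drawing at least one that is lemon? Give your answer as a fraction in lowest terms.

183/253

P(no lemon) = 16/24 × 15/23 × 14/22 = 3360/12144 = 70/253.
P(at least one) = 1 − 70/253 = 183/253.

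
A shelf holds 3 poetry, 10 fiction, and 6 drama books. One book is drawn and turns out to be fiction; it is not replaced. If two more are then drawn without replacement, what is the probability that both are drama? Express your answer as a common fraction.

5/51

With the first book removed, 6 drama remain out of 18.
P = 6/18 × 5/17 = 30/306 = 5/51.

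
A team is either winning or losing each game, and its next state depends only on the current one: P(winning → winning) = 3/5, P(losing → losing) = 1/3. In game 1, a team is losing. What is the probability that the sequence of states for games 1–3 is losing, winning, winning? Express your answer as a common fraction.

Game 1 is given. For each transition, use the conditional probability from the current state:
P(winning | losing) = 2/3; P(winning | winning) = 3/5.
P = 2/3 × 3/5 = 6/15 = 2/5.

2/5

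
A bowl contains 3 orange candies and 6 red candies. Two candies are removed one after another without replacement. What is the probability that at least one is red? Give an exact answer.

11/12

P(no red) = 3/9 × 2/8 = 6/72 = 1/12.
P(at least one) = 1 − 1/12 = 11/12.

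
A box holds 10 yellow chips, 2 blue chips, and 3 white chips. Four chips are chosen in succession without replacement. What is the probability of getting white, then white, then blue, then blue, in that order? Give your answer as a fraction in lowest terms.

1/2730

Multiply the probability of each draw given the previous ones:
P = 3/15 × 2/14 × 2/13 × 1/12 = 12/32760 = 1/2730.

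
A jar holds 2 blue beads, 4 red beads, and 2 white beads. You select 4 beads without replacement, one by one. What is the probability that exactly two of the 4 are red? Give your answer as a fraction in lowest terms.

One ordering (red drawn first) has probability 4/8 × 3/7 × 4/6 × 3/5 = 144/1680 = 3/35.
There are C(4,2) = 6 such orderings, each equally likely, so P = 6 × 3/35 = 18/35.

18/35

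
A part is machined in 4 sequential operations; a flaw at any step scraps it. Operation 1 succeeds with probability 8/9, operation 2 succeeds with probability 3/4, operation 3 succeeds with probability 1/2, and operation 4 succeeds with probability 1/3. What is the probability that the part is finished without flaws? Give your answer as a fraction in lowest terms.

1/9

Multiplying along the chain,
P = 8/9 × 3/4 × 1/2 × 1/3 = 24/216 = 1/9.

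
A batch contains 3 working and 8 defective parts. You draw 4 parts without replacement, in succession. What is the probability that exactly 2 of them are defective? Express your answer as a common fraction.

14/55

One ordering (defective drawn first) has probability 8/11 × 7/10 × 3/9 × 2/8 = 336/7920 = 7/165.
There are C(4,2) = 6 such orderings, each equally likely, so P = 6 × 7/165 = 14/55.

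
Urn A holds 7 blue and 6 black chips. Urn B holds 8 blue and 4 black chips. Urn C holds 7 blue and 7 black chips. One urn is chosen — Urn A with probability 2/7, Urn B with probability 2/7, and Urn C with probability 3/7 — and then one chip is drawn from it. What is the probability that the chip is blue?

305/546

From Urn A: P(blue) = 7/13.
From Urn B: P(blue) = 8/12.
From Urn C: P(blue) = 7/14.
Total probability = (2/7)(7/13) + (2/7)(8/12) + (3/7)(7/14) = 305/546.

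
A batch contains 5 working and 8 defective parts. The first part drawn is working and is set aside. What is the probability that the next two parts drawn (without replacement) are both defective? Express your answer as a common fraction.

14/33

After the first draw, 8 of the remaining 12 parts are defective.
P = 8/12 × 7/11 = 56/132 = 14/33.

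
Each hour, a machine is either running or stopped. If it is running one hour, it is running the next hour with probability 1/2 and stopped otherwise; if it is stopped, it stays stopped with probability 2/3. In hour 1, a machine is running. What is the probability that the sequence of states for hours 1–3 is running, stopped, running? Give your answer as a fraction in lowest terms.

Hour 1 is given. For each transition, use the conditional probability from the current state:
P(stopped | running) = 1/2; P(running | stopped) = 1/3.
P = 1/2 × 1/3 = 1/6.

1/6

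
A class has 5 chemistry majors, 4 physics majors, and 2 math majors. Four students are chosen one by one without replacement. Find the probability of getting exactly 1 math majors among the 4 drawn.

28/55

One ordering (a math major drawn first) has probability 2/11 × 9/10 × 8/9 × 7/8 = 1008/7920 = 7/55.
There are C(4,1) = 4 such orderings, each equally likely, so P = 4 × 7/55 = 28/55.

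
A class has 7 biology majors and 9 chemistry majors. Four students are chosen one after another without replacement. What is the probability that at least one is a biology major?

P(no biology majors) = 9/16 × 8/15 × 7/14 × 6/13 = 3024/43680 = 9/130.
P(at least one) = 1 − 9/130 = 121/130.

121/130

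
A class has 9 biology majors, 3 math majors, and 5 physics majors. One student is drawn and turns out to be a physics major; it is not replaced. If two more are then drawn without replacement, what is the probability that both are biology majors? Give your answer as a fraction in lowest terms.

With the first student removed, 9 biology majors remain out of 16.
P = 9/16 × 8/15 = 72/240 = 3/10.

3/10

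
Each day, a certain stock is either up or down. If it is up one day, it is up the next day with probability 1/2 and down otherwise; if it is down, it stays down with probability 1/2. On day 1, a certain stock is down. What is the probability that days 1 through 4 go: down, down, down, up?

Day 1 is given. For each transition, use the conditional probability from the current state:
P(down | down) = 1/2; P(down | down) = 1/2; P(up | down) = 1/2.
P = 1/2 × 1/2 × 1/2 = 1/8.

1/8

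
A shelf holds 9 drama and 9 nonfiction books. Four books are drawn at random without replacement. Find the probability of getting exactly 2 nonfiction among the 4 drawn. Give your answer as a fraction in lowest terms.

One ordering (nonfiction drawn first) has probability 9/18 × 8/17 × 9/16 × 8/15 = 5184/73440 = 6/85.
There are C(4,2) = 6 such orderings, each equally likely, so P = 6 × 6/85 = 36/85.

36/85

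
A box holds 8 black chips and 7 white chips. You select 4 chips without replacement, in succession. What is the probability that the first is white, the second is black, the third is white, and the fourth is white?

Chain rule:
P = 7/15 × 8/14 × 6/13 × 5/12 = 1680/32760 = 2/39.

2/39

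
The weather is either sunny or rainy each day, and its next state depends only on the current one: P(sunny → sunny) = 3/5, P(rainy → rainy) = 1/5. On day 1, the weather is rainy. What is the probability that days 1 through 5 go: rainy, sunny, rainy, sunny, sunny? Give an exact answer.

Day 1 is given. For each transition, use the conditional probability from the current state:
P(sunny | rainy) = 4/5; P(rainy | sunny) = 2/5; P(sunny | rainy) = 4/5; P(sunny | sunny) = 3/5.
P = 4/5 × 2/5 × 4/5 × 3/5 = 96/625.

96/625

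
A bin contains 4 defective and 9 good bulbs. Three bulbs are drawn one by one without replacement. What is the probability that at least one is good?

P(no good) = 4/13 × 3/12 × 2/11 = 24/1716 = 2/143.
P(at least one) = 1 − 2/143 = 141/143.

141/143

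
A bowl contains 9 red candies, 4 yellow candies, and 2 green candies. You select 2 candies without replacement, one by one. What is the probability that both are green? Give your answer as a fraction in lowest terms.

1/105

P(all green) = 2/15 × 1/14 = 2/210 = 1/105.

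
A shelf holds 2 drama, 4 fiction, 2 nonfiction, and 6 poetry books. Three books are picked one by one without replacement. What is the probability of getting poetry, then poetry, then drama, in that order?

5/182

Each draw changes the counts, so multiply the conditional probabilities along the sequence:
P = 6/14 × 5/13 × 2/12 = 60/2184 = 5/182.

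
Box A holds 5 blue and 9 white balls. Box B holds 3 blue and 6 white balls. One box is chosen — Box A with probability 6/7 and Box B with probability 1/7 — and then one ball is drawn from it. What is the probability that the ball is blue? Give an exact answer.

From Box A: P(blue) = 5/14.
From Box B: P(blue) = 3/9.
Total probability = (6/7)(5/14) + (1/7)(3/9) = 52/147.

52/147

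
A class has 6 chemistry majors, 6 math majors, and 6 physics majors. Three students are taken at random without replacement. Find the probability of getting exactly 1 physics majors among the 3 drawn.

33/68

One ordering (a physics major drawn first) has probability 6/18 × 12/17 × 11/16 = 792/4896 = 11/68.
There are C(3,1) = 3 such orderings, each equally likely, so P = 3 × 11/68 = 33/68.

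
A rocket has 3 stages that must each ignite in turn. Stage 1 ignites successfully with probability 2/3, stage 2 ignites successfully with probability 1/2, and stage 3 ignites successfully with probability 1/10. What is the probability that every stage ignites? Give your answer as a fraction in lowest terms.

Multiplying along the chain,
P = 2/3 × 1/2 × 1/10 = 2/60 = 1/30.

1/30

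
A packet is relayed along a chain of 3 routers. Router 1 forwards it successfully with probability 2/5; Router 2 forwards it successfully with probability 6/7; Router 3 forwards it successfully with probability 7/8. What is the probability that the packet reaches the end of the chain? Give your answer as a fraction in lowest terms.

Each stage is reached only if all earlier stages succeed, so
P = 2/5 × 6/7 × 7/8 = 84/280 = 3/10.

3/10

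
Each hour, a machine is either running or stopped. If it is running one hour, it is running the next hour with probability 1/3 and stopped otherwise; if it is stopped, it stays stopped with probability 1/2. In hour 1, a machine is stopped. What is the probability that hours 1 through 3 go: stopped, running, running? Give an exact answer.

1/6

Hour 1 is given. For each transition, use the conditional probability from the current state:
P(running | stopped) = 1/2; P(running | running) = 1/3.
P = 1/2 × 1/3 = 1/6.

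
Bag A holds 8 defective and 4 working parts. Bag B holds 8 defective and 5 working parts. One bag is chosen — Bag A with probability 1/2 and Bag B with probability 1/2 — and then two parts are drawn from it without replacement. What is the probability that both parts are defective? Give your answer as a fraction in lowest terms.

56/143

From Bag A: P(both defective) = (8/12)(7/11) = 14/33.
From Bag B: P(both defective) = (8/13)(7/12) = 14/39.
Total probability = (1/2)(14/33) + (1/2)(14/39) = 56/143.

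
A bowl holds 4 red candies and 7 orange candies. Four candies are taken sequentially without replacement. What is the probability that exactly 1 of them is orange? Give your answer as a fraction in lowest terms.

One ordering (orange drawn first) has probability 7/11 × 4/10 × 3/9 × 2/8 = 168/7920 = 7/330.
There are C(4,1) = 4 such orderings, each equally likely, so P = 4 × 7/330 = 14/165.

14/165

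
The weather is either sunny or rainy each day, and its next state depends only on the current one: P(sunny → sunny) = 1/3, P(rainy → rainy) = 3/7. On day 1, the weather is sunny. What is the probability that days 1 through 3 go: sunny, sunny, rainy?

Day 1 is given. For each transition, use the conditional probability from the current state:
P(sunny | sunny) = 1/3; P(rainy | sunny) = 2/3.
P = 1/3 × 2/3 = 2/9.

2/9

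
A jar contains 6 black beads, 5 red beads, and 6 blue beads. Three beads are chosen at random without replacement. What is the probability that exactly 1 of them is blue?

33/68

One ordering (blue drawn first) has probability 6/17 × 11/16 × 10/15 = 660/4080 = 11/68.
There are C(3,1) = 3 such orderings, each equally likely, so P = 3 × 11/68 = 33/68.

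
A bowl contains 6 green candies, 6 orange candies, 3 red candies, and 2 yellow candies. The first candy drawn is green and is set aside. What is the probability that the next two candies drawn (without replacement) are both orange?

1/8

With the first candy removed, 6 orange remain out of 16.
P = 6/16 × 5/15 = 30/240 = 1/8.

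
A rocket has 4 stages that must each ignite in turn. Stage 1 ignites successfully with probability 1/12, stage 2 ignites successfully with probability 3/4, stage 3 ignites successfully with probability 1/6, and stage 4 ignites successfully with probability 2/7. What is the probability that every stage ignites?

1/336

Each stage is reached only if all earlier stages succeed, so
P = 1/12 × 3/4 × 1/6 × 2/7 = 6/2016 = 1/336.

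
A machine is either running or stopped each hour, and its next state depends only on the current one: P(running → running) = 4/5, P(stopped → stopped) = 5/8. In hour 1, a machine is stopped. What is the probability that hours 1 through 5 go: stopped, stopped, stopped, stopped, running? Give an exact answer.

Hour 1 is given. For each transition, use the conditional probability from the current state:
P(stopped | stopped) = 5/8; P(stopped | stopped) = 5/8; P(stopped | stopped) = 5/8; P(running | stopped) = 3/8.
P = 5/8 × 5/8 × 5/8 × 3/8 = 375/4096.

375/4096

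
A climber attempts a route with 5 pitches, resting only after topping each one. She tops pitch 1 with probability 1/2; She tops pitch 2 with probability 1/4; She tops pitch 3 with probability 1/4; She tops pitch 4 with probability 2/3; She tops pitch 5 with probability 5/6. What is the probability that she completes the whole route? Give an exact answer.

Multiplying along the chain,
P = 1/2 × 1/4 × 1/4 × 2/3 × 5/6 = 10/576 = 5/288.

5/288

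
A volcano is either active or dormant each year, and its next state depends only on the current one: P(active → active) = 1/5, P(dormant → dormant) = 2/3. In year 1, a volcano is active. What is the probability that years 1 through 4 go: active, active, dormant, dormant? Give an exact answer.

Year 1 is given. For each transition, use the conditional probability from the current state:
P(active | active) = 1/5; P(dormant | active) = 4/5; P(dormant | dormant) = 2/3.
P = 1/5 × 4/5 × 2/3 = 8/75.

8/75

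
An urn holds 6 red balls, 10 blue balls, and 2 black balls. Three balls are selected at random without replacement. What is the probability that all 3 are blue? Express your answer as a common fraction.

P = 10/18 × 9/17 × 8/16 = 720/4896 = 5/34.

5/34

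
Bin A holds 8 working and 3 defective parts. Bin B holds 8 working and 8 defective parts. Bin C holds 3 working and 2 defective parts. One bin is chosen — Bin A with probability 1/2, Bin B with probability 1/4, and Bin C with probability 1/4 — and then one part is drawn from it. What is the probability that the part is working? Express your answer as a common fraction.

281/440

From Bin A: P(working) = 8/11.
From Bin B: P(working) = 8/16.
From Bin C: P(working) = 3/5.
Total probability = (1/2)(8/11) + (1/4)(8/16) + (1/4)(3/5) = 281/440.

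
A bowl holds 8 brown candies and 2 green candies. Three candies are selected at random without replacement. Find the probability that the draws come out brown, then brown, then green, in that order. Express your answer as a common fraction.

7/45

Multiply the probability of each draw given the previous ones:
P = 8/10 × 7/9 × 2/8 = 112/720 = 7/45.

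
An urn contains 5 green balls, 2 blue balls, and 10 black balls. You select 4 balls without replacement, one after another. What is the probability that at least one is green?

P(no green) = 12/17 × 11/16 × 10/15 × 9/14 = 11880/57120 = 99/476.
P(at least one) = 1 − 99/476 = 377/476.

377/476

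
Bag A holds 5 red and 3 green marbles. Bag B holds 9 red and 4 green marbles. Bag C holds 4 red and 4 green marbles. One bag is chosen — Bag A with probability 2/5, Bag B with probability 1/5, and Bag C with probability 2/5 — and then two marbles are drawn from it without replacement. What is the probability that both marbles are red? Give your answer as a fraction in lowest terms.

146/455

From Bag A: P(both red) = (5/8)(4/7) = 5/14.
From Bag B: P(both red) = (9/13)(8/12) = 6/13.
From Bag C: P(both red) = (4/8)(3/7) = 3/14.
Total probability = (2/5)(5/14) + (1/5)(6/13) + (2/5)(3/14) = 146/455.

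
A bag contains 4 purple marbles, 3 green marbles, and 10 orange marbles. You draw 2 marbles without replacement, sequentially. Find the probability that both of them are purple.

3/68

P(every draw is purple) = 4/17 × 3/16 = 12/272 = 3/68.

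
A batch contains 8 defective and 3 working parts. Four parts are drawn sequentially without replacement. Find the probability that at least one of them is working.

26/33

P(no working) = 8/11 × 7/10 × 6/9 × 5/8 = 1680/7920 = 7/33.
P(at least one) = 1 − 7/33 = 26/33.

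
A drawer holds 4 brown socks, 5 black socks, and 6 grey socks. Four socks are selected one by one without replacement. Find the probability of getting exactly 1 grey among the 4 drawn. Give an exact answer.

One ordering (grey drawn first) has probability 6/15 × 9/14 × 8/13 × 7/12 = 3024/32760 = 6/65.
There are C(4,1) = 4 such orderings, each equally likely, so P = 4 × 6/65 = 24/65.

24/65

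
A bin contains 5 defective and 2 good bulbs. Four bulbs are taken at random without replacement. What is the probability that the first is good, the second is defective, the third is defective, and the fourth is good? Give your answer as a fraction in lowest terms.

Each draw changes the counts, so multiply the conditional probabilities along the sequence:
P = 2/7 × 5/6 × 4/5 × 1/4 = 40/840 = 1/21.

1/21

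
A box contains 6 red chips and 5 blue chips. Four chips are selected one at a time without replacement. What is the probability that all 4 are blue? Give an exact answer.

1/66

P(all blue) = 5/11 × 4/10 × 3/9 × 2/8 = 120/7920 = 1/66.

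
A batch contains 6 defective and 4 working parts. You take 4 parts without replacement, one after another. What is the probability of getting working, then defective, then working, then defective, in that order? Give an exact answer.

1/14

Each draw changes the counts, so multiply the conditional probabilities along the sequence:
P = 4/10 × 6/9 × 3/8 × 5/7 = 360/5040 = 1/14.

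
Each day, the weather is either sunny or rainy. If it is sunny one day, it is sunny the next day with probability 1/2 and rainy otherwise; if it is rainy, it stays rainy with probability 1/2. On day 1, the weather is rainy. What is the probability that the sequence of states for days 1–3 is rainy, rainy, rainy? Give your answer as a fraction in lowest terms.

1/4

Day 1 is given. For each transition, use the conditional probability from the current state:
P(rainy | rainy) = 1/2; P(rainy | rainy) = 1/2.
P = 1/2 × 1/2 = 1/4.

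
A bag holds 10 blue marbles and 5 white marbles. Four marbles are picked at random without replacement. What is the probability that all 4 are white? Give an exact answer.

1/273

P = 5/15 × 4/14 × 3/13 × 2/12 = 120/32760 = 1/273.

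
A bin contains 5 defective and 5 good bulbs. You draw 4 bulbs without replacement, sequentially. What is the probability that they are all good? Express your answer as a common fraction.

P(every draw is good) = 5/10 × 4/9 × 3/8 × 2/7 = 120/5040 = 1/42.

1/42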